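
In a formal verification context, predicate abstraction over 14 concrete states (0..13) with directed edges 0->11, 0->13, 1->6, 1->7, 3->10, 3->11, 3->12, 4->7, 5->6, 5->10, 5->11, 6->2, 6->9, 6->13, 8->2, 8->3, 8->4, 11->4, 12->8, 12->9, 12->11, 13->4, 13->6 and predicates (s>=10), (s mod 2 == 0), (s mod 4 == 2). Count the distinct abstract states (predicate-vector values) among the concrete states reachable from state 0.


BFS from 0:
Concrete reachable: {0, 2, 4, 6, 7, 9, 11, 13}
Abstract via predicates (s>=10), (s mod 2 == 0), (s mod 4 == 2):
  (0,0,0) <- {7, 9}
  (0,1,0) <- {0, 4}
  (0,1,1) <- {2, 6}
  (1,0,0) <- {11, 13}
Distinct abstract states = 4

4


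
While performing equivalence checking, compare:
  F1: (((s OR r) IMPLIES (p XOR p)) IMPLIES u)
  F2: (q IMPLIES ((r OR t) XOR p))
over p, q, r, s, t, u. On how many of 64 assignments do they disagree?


F1 = (((s OR r) IMPLIES (p XOR p)) IMPLIES u)
F2 = (q IMPLIES ((r OR t) XOR p))
Evaluate both on each of 64 rows (bits = p,q,r,s,t,u):
  row 0 [000000]: F1=0 F2=1 (differ) -> 1
  row 1 [000001]: F1=1 F2=1 -> 0
  row 2 [000010]: F1=0 F2=1 (differ) -> 1
  row 3 [000011]: F1=1 F2=1 -> 0
  row 4 [000100]: F1=1 F2=1 -> 0
  (every remaining row is evaluated the same way; all 64 results are listed next)
Full result column, 8 rows per line (p,q,r fixed per line; s,t,u runs 000..111 left to right):
  rows 0-7 [p,q,r=000]: 10100000  (ones: 2)
  rows 8-15 [p,q,r=001]: 00000000  (ones: 0)
  rows 16-23 [p,q,r=010]: 01101100  (ones: 4)
  rows 24-31 [p,q,r=011]: 00000000  (ones: 0)
  rows 32-39 [p,q,r=100]: 10100000  (ones: 2)
  rows 40-47 [p,q,r=101]: 00000000  (ones: 0)
  rows 48-55 [p,q,r=110]: 10010011  (ones: 4)
  rows 56-63 [p,q,r=111]: 11111111  (ones: 8)
Disagreements = 2+0+4+0+2+0+4+8 = 20

20


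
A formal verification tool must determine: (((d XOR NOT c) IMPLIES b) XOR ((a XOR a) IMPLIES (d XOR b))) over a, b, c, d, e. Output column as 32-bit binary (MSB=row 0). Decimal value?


Formula: (((d XOR NOT c) IMPLIES b) XOR ((a XOR a) IMPLIES (d XOR b))) over a, b, c, d, e (32 rows)
Evaluate each row (bits = a,b,c,d,e, MSB first):
  row 0 [00000]: (((0 XOR NOT 0) IMPLIES 0) XOR ((0 XOR 0) IMPLIES (0 XOR 0))) -> 1
  row 1 [00001]: (((0 XOR NOT 0) IMPLIES 0) XOR ((0 XOR 0) IMPLIES (0 XOR 0))) -> 1
  row 2 [00010]: (((1 XOR NOT 0) IMPLIES 0) XOR ((0 XOR 0) IMPLIES (1 XOR 0))) -> 0
  row 3 [00011]: (((1 XOR NOT 0) IMPLIES 0) XOR ((0 XOR 0) IMPLIES (1 XOR 0))) -> 0
  row 4 [00100]: (((0 XOR NOT 1) IMPLIES 0) XOR ((0 XOR 0) IMPLIES (0 XOR 0))) -> 0
  row 5 [00101]: (((0 XOR NOT 1) IMPLIES 0) XOR ((0 XOR 0) IMPLIES (0 XOR 0))) -> 0
  row 6 [00110]: (((1 XOR NOT 1) IMPLIES 0) XOR ((0 XOR 0) IMPLIES (1 XOR 0))) -> 1
  row 7 [00111]: (((1 XOR NOT 1) IMPLIES 0) XOR ((0 XOR 0) IMPLIES (1 XOR 0))) -> 1
  row 8 [01000]: (((0 XOR NOT 0) IMPLIES 1) XOR ((0 XOR 0) IMPLIES (0 XOR 1))) -> 0
  row 9 [01001]: (((0 XOR NOT 0) IMPLIES 1) XOR ((0 XOR 0) IMPLIES (0 XOR 1))) -> 0
  row 10 [01010]: (((1 XOR NOT 0) IMPLIES 1) XOR ((0 XOR 0) IMPLIES (1 XOR 1))) -> 0
  row 11 [01011]: (((1 XOR NOT 0) IMPLIES 1) XOR ((0 XOR 0) IMPLIES (1 XOR 1))) -> 0
  row 12 [01100]: (((0 XOR NOT 1) IMPLIES 1) XOR ((0 XOR 0) IMPLIES (0 XOR 1))) -> 0
  row 13 [01101]: (((0 XOR NOT 1) IMPLIES 1) XOR ((0 XOR 0) IMPLIES (0 XOR 1))) -> 0
  row 14 [01110]: (((1 XOR NOT 1) IMPLIES 1) XOR ((0 XOR 0) IMPLIES (1 XOR 1))) -> 0
  row 15 [01111]: (((1 XOR NOT 1) IMPLIES 1) XOR ((0 XOR 0) IMPLIES (1 XOR 1))) -> 0
  row 16 [10000]: (((0 XOR NOT 0) IMPLIES 0) XOR ((1 XOR 1) IMPLIES (0 XOR 0))) -> 1
  row 17 [10001]: (((0 XOR NOT 0) IMPLIES 0) XOR ((1 XOR 1) IMPLIES (0 XOR 0))) -> 1
  row 18 [10010]: (((1 XOR NOT 0) IMPLIES 0) XOR ((1 XOR 1) IMPLIES (1 XOR 0))) -> 0
  row 19 [10011]: (((1 XOR NOT 0) IMPLIES 0) XOR ((1 XOR 1) IMPLIES (1 XOR 0))) -> 0
  row 20 [10100]: (((0 XOR NOT 1) IMPLIES 0) XOR ((1 XOR 1) IMPLIES (0 XOR 0))) -> 0
  row 21 [10101]: (((0 XOR NOT 1) IMPLIES 0) XOR ((1 XOR 1) IMPLIES (0 XOR 0))) -> 0
  row 22 [10110]: (((1 XOR NOT 1) IMPLIES 0) XOR ((1 XOR 1) IMPLIES (1 XOR 0))) -> 1
  row 23 [10111]: (((1 XOR NOT 1) IMPLIES 0) XOR ((1 XOR 1) IMPLIES (1 XOR 0))) -> 1
  row 24 [11000]: (((0 XOR NOT 0) IMPLIES 1) XOR ((1 XOR 1) IMPLIES (0 XOR 1))) -> 0
  row 25 [11001]: (((0 XOR NOT 0) IMPLIES 1) XOR ((1 XOR 1) IMPLIES (0 XOR 1))) -> 0
  row 26 [11010]: (((1 XOR NOT 0) IMPLIES 1) XOR ((1 XOR 1) IMPLIES (1 XOR 1))) -> 0
  row 27 [11011]: (((1 XOR NOT 0) IMPLIES 1) XOR ((1 XOR 1) IMPLIES (1 XOR 1))) -> 0
  row 28 [11100]: (((0 XOR NOT 1) IMPLIES 1) XOR ((1 XOR 1) IMPLIES (0 XOR 1))) -> 0
  row 29 [11101]: (((0 XOR NOT 1) IMPLIES 1) XOR ((1 XOR 1) IMPLIES (0 XOR 1))) -> 0
  row 30 [11110]: (((1 XOR NOT 1) IMPLIES 1) XOR ((1 XOR 1) IMPLIES (1 XOR 1))) -> 0
  row 31 [11111]: (((1 XOR NOT 1) IMPLIES 1) XOR ((1 XOR 1) IMPLIES (1 XOR 1))) -> 0
Full result column, 4 rows per line (a,b,c fixed per line; d,e runs 00..11 left to right):
  rows 0-3 [a,b,c=000]: 1100  = hex C
  rows 4-7 [a,b,c=001]: 0011  = hex 3
  rows 8-11 [a,b,c=010]: 0000  = hex 0
  rows 12-15 [a,b,c=011]: 0000  = hex 0
  rows 16-19 [a,b,c=100]: 1100  = hex C
  rows 20-23 [a,b,c=101]: 0011  = hex 3
  rows 24-27 [a,b,c=110]: 0000  = hex 0
  rows 28-31 [a,b,c=111]: 0000  = hex 0
Output column (row 0 .. row 31) = 11000011000000001100001100000000
Output column grouped in 4s = 1100 0011 0000 0000 1100 0011 0000 0000 = 0xC300C300
Convert to decimal digit by digit (value = value*16 + digit):
  C -> 12
  12*16 + 3 = 195
  195*16 + 0 = 3120
  3120*16 + 0 = 49920
  49920*16 + 12 (C) = 798732
  798732*16 + 3 = 12779715
  12779715*16 + 0 = 204475440
  204475440*16 + 0 = 3271607040
Decimal = 3271607040

3271607040


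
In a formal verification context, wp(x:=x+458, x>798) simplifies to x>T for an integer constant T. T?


Formula: wp(x:=E, P) = P[E/x] (substitute E for x in postcondition)
Step 1: Postcondition: x>798
Step 2: Substitute x+458 for x: x+458>798
Step 3: Solve for x: x > 798-458 = 340

340


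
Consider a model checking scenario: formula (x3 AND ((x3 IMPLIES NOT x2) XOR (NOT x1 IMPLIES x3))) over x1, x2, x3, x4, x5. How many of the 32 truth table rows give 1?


Formula: (x3 AND ((x3 IMPLIES NOT x2) XOR (NOT x1 IMPLIES x3))) over 5 vars (32 rows)
Evaluate each row (x1, x2, x3, x4, x5 as bits, MSB first):
  row 0 [00000]: (0 AND ((0 IMPLIES NOT 0) XOR (NOT 0 IMPLIES 0))) -> 0
  row 1 [00001]: (0 AND ((0 IMPLIES NOT 0) XOR (NOT 0 IMPLIES 0))) -> 0
  row 2 [00010]: (0 AND ((0 IMPLIES NOT 0) XOR (NOT 0 IMPLIES 0))) -> 0
  row 3 [00011]: (0 AND ((0 IMPLIES NOT 0) XOR (NOT 0 IMPLIES 0))) -> 0
  row 4 [00100]: (1 AND ((1 IMPLIES NOT 0) XOR (NOT 0 IMPLIES 1))) -> 0
  row 5 [00101]: (1 AND ((1 IMPLIES NOT 0) XOR (NOT 0 IMPLIES 1))) -> 0
  row 6 [00110]: (1 AND ((1 IMPLIES NOT 0) XOR (NOT 0 IMPLIES 1))) -> 0
  row 7 [00111]: (1 AND ((1 IMPLIES NOT 0) XOR (NOT 0 IMPLIES 1))) -> 0
  row 8 [01000]: (0 AND ((0 IMPLIES NOT 1) XOR (NOT 0 IMPLIES 0))) -> 0
  row 9 [01001]: (0 AND ((0 IMPLIES NOT 1) XOR (NOT 0 IMPLIES 0))) -> 0
  row 10 [01010]: (0 AND ((0 IMPLIES NOT 1) XOR (NOT 0 IMPLIES 0))) -> 0
  row 11 [01011]: (0 AND ((0 IMPLIES NOT 1) XOR (NOT 0 IMPLIES 0))) -> 0
  row 12 [01100]: (1 AND ((1 IMPLIES NOT 1) XOR (NOT 0 IMPLIES 1))) -> 1
  row 13 [01101]: (1 AND ((1 IMPLIES NOT 1) XOR (NOT 0 IMPLIES 1))) -> 1
  row 14 [01110]: (1 AND ((1 IMPLIES NOT 1) XOR (NOT 0 IMPLIES 1))) -> 1
  row 15 [01111]: (1 AND ((1 IMPLIES NOT 1) XOR (NOT 0 IMPLIES 1))) -> 1
  row 16 [10000]: (0 AND ((0 IMPLIES NOT 0) XOR (NOT 1 IMPLIES 0))) -> 0
  row 17 [10001]: (0 AND ((0 IMPLIES NOT 0) XOR (NOT 1 IMPLIES 0))) -> 0
  row 18 [10010]: (0 AND ((0 IMPLIES NOT 0) XOR (NOT 1 IMPLIES 0))) -> 0
  row 19 [10011]: (0 AND ((0 IMPLIES NOT 0) XOR (NOT 1 IMPLIES 0))) -> 0
  row 20 [10100]: (1 AND ((1 IMPLIES NOT 0) XOR (NOT 1 IMPLIES 1))) -> 0
  row 21 [10101]: (1 AND ((1 IMPLIES NOT 0) XOR (NOT 1 IMPLIES 1))) -> 0
  row 22 [10110]: (1 AND ((1 IMPLIES NOT 0) XOR (NOT 1 IMPLIES 1))) -> 0
  row 23 [10111]: (1 AND ((1 IMPLIES NOT 0) XOR (NOT 1 IMPLIES 1))) -> 0
  row 24 [11000]: (0 AND ((0 IMPLIES NOT 1) XOR (NOT 1 IMPLIES 0))) -> 0
  row 25 [11001]: (0 AND ((0 IMPLIES NOT 1) XOR (NOT 1 IMPLIES 0))) -> 0
  row 26 [11010]: (0 AND ((0 IMPLIES NOT 1) XOR (NOT 1 IMPLIES 0))) -> 0
  row 27 [11011]: (0 AND ((0 IMPLIES NOT 1) XOR (NOT 1 IMPLIES 0))) -> 0
  row 28 [11100]: (1 AND ((1 IMPLIES NOT 1) XOR (NOT 1 IMPLIES 1))) -> 1
  row 29 [11101]: (1 AND ((1 IMPLIES NOT 1) XOR (NOT 1 IMPLIES 1))) -> 1
  row 30 [11110]: (1 AND ((1 IMPLIES NOT 1) XOR (NOT 1 IMPLIES 1))) -> 1
  row 31 [11111]: (1 AND ((1 IMPLIES NOT 1) XOR (NOT 1 IMPLIES 1))) -> 1
Full result column, 8 rows per line (x1,x2 fixed per line; x3,x4,x5 runs 000..111 left to right):
  rows 0-7 [x1,x2=00]: 00000000  (ones: 0)
  rows 8-15 [x1,x2=01]: 00001111  (ones: 4)
  rows 16-23 [x1,x2=10]: 00000000  (ones: 0)
  rows 24-31 [x1,x2=11]: 00001111  (ones: 4)
Count of 1-rows = 0+4+0+4 = 8

8


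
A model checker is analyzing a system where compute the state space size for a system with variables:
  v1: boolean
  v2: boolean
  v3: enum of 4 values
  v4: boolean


State space = product of domain sizes of all variables.
Domain sizes:
  v1 (boolean): 2
  v2 (boolean): 2
  v3 (enum of 4 values): 4
  v4 (boolean): 2
Product = 2 * 2 * 4 * 2 = 32

32


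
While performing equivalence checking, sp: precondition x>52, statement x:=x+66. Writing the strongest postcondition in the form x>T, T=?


Formula: sp(P, x:=E) = exists old_x. (x = E[old_x/x]) AND P[old_x/x] (old_x is the value of x before the assignment; eliminate old_x by solving x = E[old_x/x] for old_x)
Step 1: Precondition P: x>52, i.e. old_x > 52
Step 2: Assignment gives x = old_x + 66, so old_x = x - 66
Step 3: Substitute into P: x - 66 > 52
Step 4: Simplify: x > 52+66 = 118

118


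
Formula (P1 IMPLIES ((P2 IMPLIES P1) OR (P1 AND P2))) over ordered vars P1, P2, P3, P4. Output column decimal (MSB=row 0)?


Formula: (P1 IMPLIES ((P2 IMPLIES P1) OR (P1 AND P2))) over P1, P2, P3, P4 (16 rows)
Evaluate each row (bits = P1,P2,P3,P4, MSB first):
  row 0 [0000]: (0 IMPLIES ((0 IMPLIES 0) OR (0 AND 0))) -> 1
  row 1 [0001]: (0 IMPLIES ((0 IMPLIES 0) OR (0 AND 0))) -> 1
  row 2 [0010]: (0 IMPLIES ((0 IMPLIES 0) OR (0 AND 0))) -> 1
  row 3 [0011]: (0 IMPLIES ((0 IMPLIES 0) OR (0 AND 0))) -> 1
  row 4 [0100]: (0 IMPLIES ((1 IMPLIES 0) OR (0 AND 1))) -> 1
  row 5 [0101]: (0 IMPLIES ((1 IMPLIES 0) OR (0 AND 1))) -> 1
  row 6 [0110]: (0 IMPLIES ((1 IMPLIES 0) OR (0 AND 1))) -> 1
  row 7 [0111]: (0 IMPLIES ((1 IMPLIES 0) OR (0 AND 1))) -> 1
  row 8 [1000]: (1 IMPLIES ((0 IMPLIES 1) OR (1 AND 0))) -> 1
  row 9 [1001]: (1 IMPLIES ((0 IMPLIES 1) OR (1 AND 0))) -> 1
  row 10 [1010]: (1 IMPLIES ((0 IMPLIES 1) OR (1 AND 0))) -> 1
  row 11 [1011]: (1 IMPLIES ((0 IMPLIES 1) OR (1 AND 0))) -> 1
  row 12 [1100]: (1 IMPLIES ((1 IMPLIES 1) OR (1 AND 1))) -> 1
  row 13 [1101]: (1 IMPLIES ((1 IMPLIES 1) OR (1 AND 1))) -> 1
  row 14 [1110]: (1 IMPLIES ((1 IMPLIES 1) OR (1 AND 1))) -> 1
  row 15 [1111]: (1 IMPLIES ((1 IMPLIES 1) OR (1 AND 1))) -> 1
Full result column, 4 rows per line (P1,P2 fixed per line; P3,P4 runs 00..11 left to right):
  rows 0-3 [P1,P2=00]: 1111  = hex F
  rows 4-7 [P1,P2=01]: 1111  = hex F
  rows 8-11 [P1,P2=10]: 1111  = hex F
  rows 12-15 [P1,P2=11]: 1111  = hex F
Output column (row 0 .. row 15) = 1111111111111111
Output column grouped in 4s = 1111 1111 1111 1111 = 0xFFFF
Convert to decimal digit by digit (value = value*16 + digit):
  F -> 15
  15*16 + 15 (F) = 255
  255*16 + 15 (F) = 4095
  4095*16 + 15 (F) = 65535
Decimal = 65535

65535


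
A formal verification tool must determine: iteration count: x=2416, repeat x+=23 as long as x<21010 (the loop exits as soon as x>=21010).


Step 1: x goes from 2416 toward 21010 by 23; the body runs while x<21010, so iterations = ceil((bound-start)/step)
Step 2: Distance=18594
Step 3: ceil(18594/23)=809

809


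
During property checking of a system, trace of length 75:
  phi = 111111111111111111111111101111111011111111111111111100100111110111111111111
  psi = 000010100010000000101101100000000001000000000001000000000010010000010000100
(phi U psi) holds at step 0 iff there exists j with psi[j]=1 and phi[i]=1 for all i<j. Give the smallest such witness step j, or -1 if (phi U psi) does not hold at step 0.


(phi U psi) at 0: need smallest j with psi[j]=1 and phi[i]=1 for all i in [0,j).
Scan from step 0:
  step 0: phi=1, psi=0 -> continue
  step 1: phi=1, psi=0 -> continue
  step 2: phi=1, psi=0 -> continue
  step 3: phi=1, psi=0 -> continue
  step 4: psi=1 and phi held for [0,4) -> witness found
Witness step = 4

4


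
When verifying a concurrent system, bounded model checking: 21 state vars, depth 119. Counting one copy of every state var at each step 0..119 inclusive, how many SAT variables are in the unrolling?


BMC unrolls to depth k, creating one copy of each state var for steps 0..k.
Step count = 119 + 1 = 120 (steps 0 through 119)
Vars per step = 21
Total = 21 * 120 = 2520

2520


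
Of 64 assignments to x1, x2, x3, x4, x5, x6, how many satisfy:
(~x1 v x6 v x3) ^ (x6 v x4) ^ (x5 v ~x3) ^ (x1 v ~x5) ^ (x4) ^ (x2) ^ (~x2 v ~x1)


CNF with 7 clauses over 6 vars (64 assignments).
An assignment satisfies CNF iff every clause has >=1 true literal.
Check each row (bits = x1,x2,x3,x4,x5,x6; clause T/F shown):
  row 0 [000000]: clauses=TFTTFFT -> 0
  row 1 [000001]: clauses=TTTTFFT -> 0
  row 2 [000010]: clauses=TFTFFFT -> 0
  row 3 [000011]: clauses=TTTFFFT -> 0
  row 4 [000100]: clauses=TTTTTFT -> 0
  (every remaining row is evaluated the same way; all 64 results are listed next)
Full result column, 8 rows per line (x1,x2,x3 fixed per line; x4,x5,x6 runs 000..111 left to right):
  rows 0-7 [x1,x2,x3=000]: 00000000  (ones: 0)
  rows 8-15 [x1,x2,x3=001]: 00000000  (ones: 0)
  rows 16-23 [x1,x2,x3=010]: 00001100  (ones: 2)
  rows 24-31 [x1,x2,x3=011]: 00000000  (ones: 0)
  rows 32-39 [x1,x2,x3=100]: 00000000  (ones: 0)
  rows 40-47 [x1,x2,x3=101]: 00000000  (ones: 0)
  rows 48-55 [x1,x2,x3=110]: 00000000  (ones: 0)
  rows 56-63 [x1,x2,x3=111]: 00000000  (ones: 0)
Satisfying assignments = 0+0+2+0+0+0+0+0 = 2

2


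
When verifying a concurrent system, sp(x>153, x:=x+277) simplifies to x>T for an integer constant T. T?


Formula: sp(P, x:=E) = exists old_x. (x = E[old_x/x]) AND P[old_x/x] (old_x is the value of x before the assignment; eliminate old_x by solving x = E[old_x/x] for old_x)
Step 1: Precondition P: x>153, i.e. old_x > 153
Step 2: Assignment gives x = old_x + 277, so old_x = x - 277
Step 3: Substitute into P: x - 277 > 153
Step 4: Simplify: x > 153+277 = 430

430


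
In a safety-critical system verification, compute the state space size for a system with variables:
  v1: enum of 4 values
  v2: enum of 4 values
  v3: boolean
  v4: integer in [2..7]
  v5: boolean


State space = product of domain sizes of all variables.
Domain sizes:
  v1 (enum of 4 values): 4
  v2 (enum of 4 values): 4
  v3 (boolean): 2
  v4 (integer in [2..7]): 6
  v5 (boolean): 2
Product = 4 * 4 * 2 * 6 * 2 = 384

384


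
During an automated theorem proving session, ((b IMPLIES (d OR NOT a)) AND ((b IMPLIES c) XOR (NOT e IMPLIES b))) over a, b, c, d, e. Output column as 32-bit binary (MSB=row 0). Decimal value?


Formula: ((b IMPLIES (d OR NOT a)) AND ((b IMPLIES c) XOR (NOT e IMPLIES b))) over a, b, c, d, e (32 rows)
Evaluate each row (bits = a,b,c,d,e, MSB first):
  row 0 [00000]: ((0 IMPLIES (0 OR NOT 0)) AND ((0 IMPLIES 0) XOR (NOT 0 IMPLIES 0))) -> 1
  row 1 [00001]: ((0 IMPLIES (0 OR NOT 0)) AND ((0 IMPLIES 0) XOR (NOT 1 IMPLIES 0))) -> 0
  row 2 [00010]: ((0 IMPLIES (1 OR NOT 0)) AND ((0 IMPLIES 0) XOR (NOT 0 IMPLIES 0))) -> 1
  row 3 [00011]: ((0 IMPLIES (1 OR NOT 0)) AND ((0 IMPLIES 0) XOR (NOT 1 IMPLIES 0))) -> 0
  row 4 [00100]: ((0 IMPLIES (0 OR NOT 0)) AND ((0 IMPLIES 1) XOR (NOT 0 IMPLIES 0))) -> 1
  row 5 [00101]: ((0 IMPLIES (0 OR NOT 0)) AND ((0 IMPLIES 1) XOR (NOT 1 IMPLIES 0))) -> 0
  row 6 [00110]: ((0 IMPLIES (1 OR NOT 0)) AND ((0 IMPLIES 1) XOR (NOT 0 IMPLIES 0))) -> 1
  row 7 [00111]: ((0 IMPLIES (1 OR NOT 0)) AND ((0 IMPLIES 1) XOR (NOT 1 IMPLIES 0))) -> 0
  row 8 [01000]: ((1 IMPLIES (0 OR NOT 0)) AND ((1 IMPLIES 0) XOR (NOT 0 IMPLIES 1))) -> 1
  row 9 [01001]: ((1 IMPLIES (0 OR NOT 0)) AND ((1 IMPLIES 0) XOR (NOT 1 IMPLIES 1))) -> 1
  row 10 [01010]: ((1 IMPLIES (1 OR NOT 0)) AND ((1 IMPLIES 0) XOR (NOT 0 IMPLIES 1))) -> 1
  row 11 [01011]: ((1 IMPLIES (1 OR NOT 0)) AND ((1 IMPLIES 0) XOR (NOT 1 IMPLIES 1))) -> 1
  row 12 [01100]: ((1 IMPLIES (0 OR NOT 0)) AND ((1 IMPLIES 1) XOR (NOT 0 IMPLIES 1))) -> 0
  row 13 [01101]: ((1 IMPLIES (0 OR NOT 0)) AND ((1 IMPLIES 1) XOR (NOT 1 IMPLIES 1))) -> 0
  row 14 [01110]: ((1 IMPLIES (1 OR NOT 0)) AND ((1 IMPLIES 1) XOR (NOT 0 IMPLIES 1))) -> 0
  row 15 [01111]: ((1 IMPLIES (1 OR NOT 0)) AND ((1 IMPLIES 1) XOR (NOT 1 IMPLIES 1))) -> 0
  row 16 [10000]: ((0 IMPLIES (0 OR NOT 1)) AND ((0 IMPLIES 0) XOR (NOT 0 IMPLIES 0))) -> 1
  row 17 [10001]: ((0 IMPLIES (0 OR NOT 1)) AND ((0 IMPLIES 0) XOR (NOT 1 IMPLIES 0))) -> 0
  row 18 [10010]: ((0 IMPLIES (1 OR NOT 1)) AND ((0 IMPLIES 0) XOR (NOT 0 IMPLIES 0))) -> 1
  row 19 [10011]: ((0 IMPLIES (1 OR NOT 1)) AND ((0 IMPLIES 0) XOR (NOT 1 IMPLIES 0))) -> 0
  row 20 [10100]: ((0 IMPLIES (0 OR NOT 1)) AND ((0 IMPLIES 1) XOR (NOT 0 IMPLIES 0))) -> 1
  row 21 [10101]: ((0 IMPLIES (0 OR NOT 1)) AND ((0 IMPLIES 1) XOR (NOT 1 IMPLIES 0))) -> 0
  row 22 [10110]: ((0 IMPLIES (1 OR NOT 1)) AND ((0 IMPLIES 1) XOR (NOT 0 IMPLIES 0))) -> 1
  row 23 [10111]: ((0 IMPLIES (1 OR NOT 1)) AND ((0 IMPLIES 1) XOR (NOT 1 IMPLIES 0))) -> 0
  row 24 [11000]: ((1 IMPLIES (0 OR NOT 1)) AND ((1 IMPLIES 0) XOR (NOT 0 IMPLIES 1))) -> 0
  row 25 [11001]: ((1 IMPLIES (0 OR NOT 1)) AND ((1 IMPLIES 0) XOR (NOT 1 IMPLIES 1))) -> 0
  row 26 [11010]: ((1 IMPLIES (1 OR NOT 1)) AND ((1 IMPLIES 0) XOR (NOT 0 IMPLIES 1))) -> 1
  row 27 [11011]: ((1 IMPLIES (1 OR NOT 1)) AND ((1 IMPLIES 0) XOR (NOT 1 IMPLIES 1))) -> 1
  row 28 [11100]: ((1 IMPLIES (0 OR NOT 1)) AND ((1 IMPLIES 1) XOR (NOT 0 IMPLIES 1))) -> 0
  row 29 [11101]: ((1 IMPLIES (0 OR NOT 1)) AND ((1 IMPLIES 1) XOR (NOT 1 IMPLIES 1))) -> 0
  row 30 [11110]: ((1 IMPLIES (1 OR NOT 1)) AND ((1 IMPLIES 1) XOR (NOT 0 IMPLIES 1))) -> 0
  row 31 [11111]: ((1 IMPLIES (1 OR NOT 1)) AND ((1 IMPLIES 1) XOR (NOT 1 IMPLIES 1))) -> 0
Full result column, 4 rows per line (a,b,c fixed per line; d,e runs 00..11 left to right):
  rows 0-3 [a,b,c=000]: 1010  = hex A
  rows 4-7 [a,b,c=001]: 1010  = hex A
  rows 8-11 [a,b,c=010]: 1111  = hex F
  rows 12-15 [a,b,c=011]: 0000  = hex 0
  rows 16-19 [a,b,c=100]: 1010  = hex A
  rows 20-23 [a,b,c=101]: 1010  = hex A
  rows 24-27 [a,b,c=110]: 0011  = hex 3
  rows 28-31 [a,b,c=111]: 0000  = hex 0
Output column (row 0 .. row 31) = 10101010111100001010101000110000
Output column grouped in 4s = 1010 1010 1111 0000 1010 1010 0011 0000 = 0xAAF0AA30
Convert to decimal digit by digit (value = value*16 + digit):
  A -> 10
  10*16 + 10 (A) = 170
  170*16 + 15 (F) = 2735
  2735*16 + 0 = 43760
  43760*16 + 10 (A) = 700170
  700170*16 + 10 (A) = 11202730
  11202730*16 + 3 = 179243683
  179243683*16 + 0 = 2867898928
Decimal = 2867898928

2867898928


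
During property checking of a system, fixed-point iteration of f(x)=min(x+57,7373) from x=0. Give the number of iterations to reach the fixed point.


Step 1: x=0, cap=7373, increment=57
Step 2: x grows by 57 each step until capped at 7373; fixed point is x=7373
Step 3: iterations = ceil(7373/57) = 130

130


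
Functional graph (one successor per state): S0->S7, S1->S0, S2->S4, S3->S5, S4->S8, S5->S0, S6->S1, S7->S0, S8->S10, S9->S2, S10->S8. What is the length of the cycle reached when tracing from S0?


Trace from S0 until a state repeats:
  S0 -> S7 -> S0
S0 first seen at step 0, revisited at step 2.
Cycle length = 2 - 0 = 2

2


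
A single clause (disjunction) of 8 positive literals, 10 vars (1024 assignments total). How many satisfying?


Step 1: Total=2^10=1024
Step 2: Unsat when all 8 false: 2^2=4
Step 3: Sat=1024-4=1020

1020


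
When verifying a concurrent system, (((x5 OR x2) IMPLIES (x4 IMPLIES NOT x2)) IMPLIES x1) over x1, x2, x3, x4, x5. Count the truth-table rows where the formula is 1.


Formula: (((x5 OR x2) IMPLIES (x4 IMPLIES NOT x2)) IMPLIES x1) over 5 vars (32 rows)
Evaluate each row (x1, x2, x3, x4, x5 as bits, MSB first):
  row 0 [00000]: (((0 OR 0) IMPLIES (0 IMPLIES NOT 0)) IMPLIES 0) -> 0
  row 1 [00001]: (((1 OR 0) IMPLIES (0 IMPLIES NOT 0)) IMPLIES 0) -> 0
  row 2 [00010]: (((0 OR 0) IMPLIES (1 IMPLIES NOT 0)) IMPLIES 0) -> 0
  row 3 [00011]: (((1 OR 0) IMPLIES (1 IMPLIES NOT 0)) IMPLIES 0) -> 0
  row 4 [00100]: (((0 OR 0) IMPLIES (0 IMPLIES NOT 0)) IMPLIES 0) -> 0
  row 5 [00101]: (((1 OR 0) IMPLIES (0 IMPLIES NOT 0)) IMPLIES 0) -> 0
  row 6 [00110]: (((0 OR 0) IMPLIES (1 IMPLIES NOT 0)) IMPLIES 0) -> 0
  row 7 [00111]: (((1 OR 0) IMPLIES (1 IMPLIES NOT 0)) IMPLIES 0) -> 0
  row 8 [01000]: (((0 OR 1) IMPLIES (0 IMPLIES NOT 1)) IMPLIES 0) -> 0
  row 9 [01001]: (((1 OR 1) IMPLIES (0 IMPLIES NOT 1)) IMPLIES 0) -> 0
  row 10 [01010]: (((0 OR 1) IMPLIES (1 IMPLIES NOT 1)) IMPLIES 0) -> 1
  row 11 [01011]: (((1 OR 1) IMPLIES (1 IMPLIES NOT 1)) IMPLIES 0) -> 1
  row 12 [01100]: (((0 OR 1) IMPLIES (0 IMPLIES NOT 1)) IMPLIES 0) -> 0
  row 13 [01101]: (((1 OR 1) IMPLIES (0 IMPLIES NOT 1)) IMPLIES 0) -> 0
  row 14 [01110]: (((0 OR 1) IMPLIES (1 IMPLIES NOT 1)) IMPLIES 0) -> 1
  row 15 [01111]: (((1 OR 1) IMPLIES (1 IMPLIES NOT 1)) IMPLIES 0) -> 1
  row 16 [10000]: (((0 OR 0) IMPLIES (0 IMPLIES NOT 0)) IMPLIES 1) -> 1
  row 17 [10001]: (((1 OR 0) IMPLIES (0 IMPLIES NOT 0)) IMPLIES 1) -> 1
  row 18 [10010]: (((0 OR 0) IMPLIES (1 IMPLIES NOT 0)) IMPLIES 1) -> 1
  row 19 [10011]: (((1 OR 0) IMPLIES (1 IMPLIES NOT 0)) IMPLIES 1) -> 1
  row 20 [10100]: (((0 OR 0) IMPLIES (0 IMPLIES NOT 0)) IMPLIES 1) -> 1
  row 21 [10101]: (((1 OR 0) IMPLIES (0 IMPLIES NOT 0)) IMPLIES 1) -> 1
  row 22 [10110]: (((0 OR 0) IMPLIES (1 IMPLIES NOT 0)) IMPLIES 1) -> 1
  row 23 [10111]: (((1 OR 0) IMPLIES (1 IMPLIES NOT 0)) IMPLIES 1) -> 1
  row 24 [11000]: (((0 OR 1) IMPLIES (0 IMPLIES NOT 1)) IMPLIES 1) -> 1
  row 25 [11001]: (((1 OR 1) IMPLIES (0 IMPLIES NOT 1)) IMPLIES 1) -> 1
  row 26 [11010]: (((0 OR 1) IMPLIES (1 IMPLIES NOT 1)) IMPLIES 1) -> 1
  row 27 [11011]: (((1 OR 1) IMPLIES (1 IMPLIES NOT 1)) IMPLIES 1) -> 1
  row 28 [11100]: (((0 OR 1) IMPLIES (0 IMPLIES NOT 1)) IMPLIES 1) -> 1
  row 29 [11101]: (((1 OR 1) IMPLIES (0 IMPLIES NOT 1)) IMPLIES 1) -> 1
  row 30 [11110]: (((0 OR 1) IMPLIES (1 IMPLIES NOT 1)) IMPLIES 1) -> 1
  row 31 [11111]: (((1 OR 1) IMPLIES (1 IMPLIES NOT 1)) IMPLIES 1) -> 1
Full result column, 8 rows per line (x1,x2 fixed per line; x3,x4,x5 runs 000..111 left to right):
  rows 0-7 [x1,x2=00]: 00000000  (ones: 0)
  rows 8-15 [x1,x2=01]: 00110011  (ones: 4)
  rows 16-23 [x1,x2=10]: 11111111  (ones: 8)
  rows 24-31 [x1,x2=11]: 11111111  (ones: 8)
Count of 1-rows = 0+4+8+8 = 20

20


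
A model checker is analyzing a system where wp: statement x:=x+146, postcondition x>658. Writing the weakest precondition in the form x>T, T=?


Formula: wp(x:=E, P) = P[E/x] (substitute E for x in postcondition)
Step 1: Postcondition: x>658
Step 2: Substitute x+146 for x: x+146>658
Step 3: Solve for x: x > 658-146 = 512

512


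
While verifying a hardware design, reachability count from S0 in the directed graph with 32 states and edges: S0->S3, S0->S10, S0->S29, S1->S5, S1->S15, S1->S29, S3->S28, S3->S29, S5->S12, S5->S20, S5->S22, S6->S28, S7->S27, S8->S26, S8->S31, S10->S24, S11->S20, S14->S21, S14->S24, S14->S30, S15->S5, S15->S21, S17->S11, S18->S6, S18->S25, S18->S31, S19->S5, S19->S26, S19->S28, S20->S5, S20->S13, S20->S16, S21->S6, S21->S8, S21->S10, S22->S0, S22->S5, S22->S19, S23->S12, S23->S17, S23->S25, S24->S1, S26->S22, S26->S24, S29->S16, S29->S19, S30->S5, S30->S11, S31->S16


BFS from S0:
  layer 0: {S0}
  layer 1: {S3, S10, S29}
  layer 2: {S16, S19, S24, S28}
  layer 3: {S1, S5, S26}
  layer 4: {S12, S15, S20, S22}
  layer 5: {S13, S21}
  layer 6: {S6, S8}
  layer 7: {S31}
Reachable set: {S0, S1, S3, S5, S6, S8, S10, S12, S13, S15, S16, S19, S20, S21, S22, S24, S26, S28, S29, S31}
Count = 20

20


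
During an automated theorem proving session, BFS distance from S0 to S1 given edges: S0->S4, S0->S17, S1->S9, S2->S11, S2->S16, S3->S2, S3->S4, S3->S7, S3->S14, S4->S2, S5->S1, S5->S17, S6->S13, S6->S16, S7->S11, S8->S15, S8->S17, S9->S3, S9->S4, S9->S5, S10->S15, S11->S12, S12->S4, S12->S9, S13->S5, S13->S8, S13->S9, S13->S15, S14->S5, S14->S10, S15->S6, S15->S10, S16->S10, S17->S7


BFS layer-by-layer from S0:
  dist 0: {S0}
  dist 1: {S4, S17}
  dist 2: {S2, S7}
  dist 3: {S11, S16}
  dist 4: {S10, S12}
  dist 5: {S9, S15}
  dist 6: {S3, S5, S6}
  dist 7: {S1, S13, S14}
  -> S1 reached at distance 7
Shortest path length = 7

7


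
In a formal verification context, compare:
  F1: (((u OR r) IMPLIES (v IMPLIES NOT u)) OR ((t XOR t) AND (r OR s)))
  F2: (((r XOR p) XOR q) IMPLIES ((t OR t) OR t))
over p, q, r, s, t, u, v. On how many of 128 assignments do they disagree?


F1 = (((u OR r) IMPLIES (v IMPLIES NOT u)) OR ((t XOR t) AND (r OR s)))
F2 = (((r XOR p) XOR q) IMPLIES ((t OR t) OR t))
Evaluate both on each of 128 rows (bits = p,q,r,s,t,u,v):
  row 0 [0000000]: F1=1 F2=1 -> 0
  row 1 [0000001]: F1=1 F2=1 -> 0
  row 2 [0000010]: F1=1 F2=1 -> 0
  row 3 [0000011]: F1=0 F2=1 (differ) -> 1
  row 4 [0000100]: F1=1 F2=1 -> 0
  (every remaining row is evaluated the same way; all 128 results are listed next)
Full result column, 8 rows per line (p,q,r,s fixed per line; t,u,v runs 000..111 left to right):
  rows 0-7 [p,q,r,s=0000]: 00010001  (ones: 2)
  rows 8-15 [p,q,r,s=0001]: 00010001  (ones: 2)
  rows 16-23 [p,q,r,s=0010]: 11100001  (ones: 4)
  rows 24-31 [p,q,r,s=0011]: 11100001  (ones: 4)
  rows 32-39 [p,q,r,s=0100]: 11100001  (ones: 4)
  rows 40-47 [p,q,r,s=0101]: 11100001  (ones: 4)
  rows 48-55 [p,q,r,s=0110]: 00010001  (ones: 2)
  rows 56-63 [p,q,r,s=0111]: 00010001  (ones: 2)
  rows 64-71 [p,q,r,s=1000]: 11100001  (ones: 4)
  rows 72-79 [p,q,r,s=1001]: 11100001  (ones: 4)
  rows 80-87 [p,q,r,s=1010]: 00010001  (ones: 2)
  rows 88-95 [p,q,r,s=1011]: 00010001  (ones: 2)
  rows 96-103 [p,q,r,s=1100]: 00010001  (ones: 2)
  rows 104-111 [p,q,r,s=1101]: 00010001  (ones: 2)
  rows 112-119 [p,q,r,s=1110]: 11100001  (ones: 4)
  rows 120-127 [p,q,r,s=1111]: 11100001  (ones: 4)
Disagreements = 2+2+4+4+4+4+2+2+4+4+2+2+2+2+4+4 = 48

48


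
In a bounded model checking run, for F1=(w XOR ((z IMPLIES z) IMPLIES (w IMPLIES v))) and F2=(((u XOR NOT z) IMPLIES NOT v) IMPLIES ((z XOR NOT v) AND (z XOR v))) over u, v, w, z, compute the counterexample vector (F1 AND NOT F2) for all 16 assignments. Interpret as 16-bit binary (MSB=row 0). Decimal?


F1 = (w XOR ((z IMPLIES z) IMPLIES (w IMPLIES v)))
F2 = (((u XOR NOT z) IMPLIES NOT v) IMPLIES ((z XOR NOT v) AND (z XOR v)))
Counterexample to F1=>F2 is where F1=1 and F2=0.
Evaluate each row (bits = u,v,w,z, MSB first):
  row 0 [0000]: F1=1 F2=0 -> F1&~F2 -> 1
  row 1 [0001]: F1=1 F2=0 -> F1&~F2 -> 1
  row 2 [0010]: F1=1 F2=0 -> F1&~F2 -> 1
  row 3 [0011]: F1=1 F2=0 -> F1&~F2 -> 1
  row 4 [0100]: F1=1 F2=1 -> F1&~F2 -> 0
  row 5 [0101]: F1=1 F2=0 -> F1&~F2 -> 1
  row 6 [0110]: F1=0 F2=1 -> F1&~F2 -> 0
  row 7 [0111]: F1=0 F2=0 -> F1&~F2 -> 0
  row 8 [1000]: F1=1 F2=0 -> F1&~F2 -> 1
  row 9 [1001]: F1=1 F2=0 -> F1&~F2 -> 1
  row 10 [1010]: F1=1 F2=0 -> F1&~F2 -> 1
  row 11 [1011]: F1=1 F2=0 -> F1&~F2 -> 1
  row 12 [1100]: F1=1 F2=0 -> F1&~F2 -> 1
  row 13 [1101]: F1=1 F2=1 -> F1&~F2 -> 0
  row 14 [1110]: F1=0 F2=0 -> F1&~F2 -> 0
  row 15 [1111]: F1=0 F2=1 -> F1&~F2 -> 0
Full result column, 4 rows per line (u,v fixed per line; w,z runs 00..11 left to right):
  rows 0-3 [u,v=00]: 1111  = hex F
  rows 4-7 [u,v=01]: 0100  = hex 4
  rows 8-11 [u,v=10]: 1111  = hex F
  rows 12-15 [u,v=11]: 1000  = hex 8
Counterexample vector (row 0 .. row 15) = 1111010011111000
Output column grouped in 4s = 1111 0100 1111 1000 = 0xF4F8
Convert to decimal digit by digit (value = value*16 + digit):
  F -> 15
  15*16 + 4 = 244
  244*16 + 15 (F) = 3919
  3919*16 + 8 = 62712
Decimal = 62712

62712


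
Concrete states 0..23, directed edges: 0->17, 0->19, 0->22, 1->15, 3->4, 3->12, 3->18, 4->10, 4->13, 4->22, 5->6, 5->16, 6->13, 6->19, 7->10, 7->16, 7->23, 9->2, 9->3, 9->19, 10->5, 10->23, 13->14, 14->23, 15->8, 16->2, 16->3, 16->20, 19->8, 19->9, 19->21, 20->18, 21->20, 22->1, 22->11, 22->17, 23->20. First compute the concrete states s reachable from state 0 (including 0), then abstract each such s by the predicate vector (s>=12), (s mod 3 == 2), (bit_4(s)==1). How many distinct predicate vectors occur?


BFS from 0:
Concrete reachable: {0, 1, 2, 3, 4, 5, 6, 8, 9, 10, 11, 12, 13, 14, 15, 16, 17, 18, 19, 20, 21, 22, 23}
Abstract via predicates (s>=12), (s mod 3 == 2), (bit_4(s)==1):
  (0,0,0) <- {0, 1, 3, 4, 6, 9, 10}
  (0,1,0) <- {2, 5, 8, 11}
  (1,0,0) <- {12, 13, 15}
  (1,0,1) <- {16, 18, 19, 21, 22}
  (1,1,0) <- {14}
  (1,1,1) <- {17, 20, 23}
Distinct abstract states = 6

6


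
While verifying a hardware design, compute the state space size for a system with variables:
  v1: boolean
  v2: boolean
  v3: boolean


State space = product of domain sizes of all variables.
Domain sizes:
  v1 (boolean): 2
  v2 (boolean): 2
  v3 (boolean): 2
Product = 2 * 2 * 2 = 8

8


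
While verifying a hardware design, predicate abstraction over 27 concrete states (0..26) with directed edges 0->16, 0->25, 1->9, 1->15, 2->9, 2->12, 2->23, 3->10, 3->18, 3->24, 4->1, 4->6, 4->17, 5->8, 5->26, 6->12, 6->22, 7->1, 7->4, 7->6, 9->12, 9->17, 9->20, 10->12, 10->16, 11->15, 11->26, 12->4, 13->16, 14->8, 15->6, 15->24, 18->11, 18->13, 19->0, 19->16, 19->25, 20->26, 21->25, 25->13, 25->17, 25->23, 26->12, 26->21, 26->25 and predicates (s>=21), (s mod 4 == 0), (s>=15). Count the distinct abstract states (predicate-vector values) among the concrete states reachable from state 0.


BFS from 0:
Concrete reachable: {0, 13, 16, 17, 23, 25}
Abstract via predicates (s>=21), (s mod 4 == 0), (s>=15):
  (0,0,0) <- {13}
  (0,0,1) <- {17}
  (0,1,0) <- {0}
  (0,1,1) <- {16}
  (1,0,1) <- {23, 25}
Distinct abstract states = 5

5


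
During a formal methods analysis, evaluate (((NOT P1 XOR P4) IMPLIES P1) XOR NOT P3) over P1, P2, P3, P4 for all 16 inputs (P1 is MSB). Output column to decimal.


Formula: (((NOT P1 XOR P4) IMPLIES P1) XOR NOT P3) over P1, P2, P3, P4 (16 rows)
Evaluate each row (bits = P1,P2,P3,P4, MSB first):
  row 0 [0000]: (((NOT 0 XOR 0) IMPLIES 0) XOR NOT 0) -> 1
  row 1 [0001]: (((NOT 0 XOR 1) IMPLIES 0) XOR NOT 0) -> 0
  row 2 [0010]: (((NOT 0 XOR 0) IMPLIES 0) XOR NOT 1) -> 0
  row 3 [0011]: (((NOT 0 XOR 1) IMPLIES 0) XOR NOT 1) -> 1
  row 4 [0100]: (((NOT 0 XOR 0) IMPLIES 0) XOR NOT 0) -> 1
  row 5 [0101]: (((NOT 0 XOR 1) IMPLIES 0) XOR NOT 0) -> 0
  row 6 [0110]: (((NOT 0 XOR 0) IMPLIES 0) XOR NOT 1) -> 0
  row 7 [0111]: (((NOT 0 XOR 1) IMPLIES 0) XOR NOT 1) -> 1
  row 8 [1000]: (((NOT 1 XOR 0) IMPLIES 1) XOR NOT 0) -> 0
  row 9 [1001]: (((NOT 1 XOR 1) IMPLIES 1) XOR NOT 0) -> 0
  row 10 [1010]: (((NOT 1 XOR 0) IMPLIES 1) XOR NOT 1) -> 1
  row 11 [1011]: (((NOT 1 XOR 1) IMPLIES 1) XOR NOT 1) -> 1
  row 12 [1100]: (((NOT 1 XOR 0) IMPLIES 1) XOR NOT 0) -> 0
  row 13 [1101]: (((NOT 1 XOR 1) IMPLIES 1) XOR NOT 0) -> 0
  row 14 [1110]: (((NOT 1 XOR 0) IMPLIES 1) XOR NOT 1) -> 1
  row 15 [1111]: (((NOT 1 XOR 1) IMPLIES 1) XOR NOT 1) -> 1
Full result column, 4 rows per line (P1,P2 fixed per line; P3,P4 runs 00..11 left to right):
  rows 0-3 [P1,P2=00]: 1001  = hex 9
  rows 4-7 [P1,P2=01]: 1001  = hex 9
  rows 8-11 [P1,P2=10]: 0011  = hex 3
  rows 12-15 [P1,P2=11]: 0011  = hex 3
Output column (row 0 .. row 15) = 1001100100110011
Output column grouped in 4s = 1001 1001 0011 0011 = 0x9933
Convert to decimal digit by digit (value = value*16 + digit):
  9 -> 9
  9*16 + 9 = 153
  153*16 + 3 = 2451
  2451*16 + 3 = 39219
Decimal = 39219

39219


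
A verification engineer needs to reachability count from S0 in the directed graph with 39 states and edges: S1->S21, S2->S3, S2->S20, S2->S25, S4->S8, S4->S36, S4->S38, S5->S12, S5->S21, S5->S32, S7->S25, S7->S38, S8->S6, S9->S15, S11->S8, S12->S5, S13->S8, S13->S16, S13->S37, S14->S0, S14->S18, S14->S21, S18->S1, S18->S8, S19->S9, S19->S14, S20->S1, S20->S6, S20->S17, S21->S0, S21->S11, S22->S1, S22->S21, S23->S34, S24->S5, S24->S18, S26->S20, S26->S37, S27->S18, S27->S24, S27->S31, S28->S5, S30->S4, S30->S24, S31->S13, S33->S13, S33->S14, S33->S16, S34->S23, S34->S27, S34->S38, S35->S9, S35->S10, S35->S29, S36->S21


BFS from S0:
  layer 0: {S0}
Reachable set: {S0}
Count = 1

1


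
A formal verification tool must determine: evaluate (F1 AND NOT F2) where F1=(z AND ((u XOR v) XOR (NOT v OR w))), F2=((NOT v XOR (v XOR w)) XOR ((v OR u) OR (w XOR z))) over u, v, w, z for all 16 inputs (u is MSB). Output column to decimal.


F1 = (z AND ((u XOR v) XOR (NOT v OR w)))
F2 = ((NOT v XOR (v XOR w)) XOR ((v OR u) OR (w XOR z)))
Counterexample to F1=>F2 is where F1=1 and F2=0.
Evaluate each row (bits = u,v,w,z, MSB first):
  row 0 [0000]: F1=0 F2=1 -> F1&~F2 -> 0
  row 1 [0001]: F1=1 F2=0 -> F1&~F2 -> 1
  row 2 [0010]: F1=0 F2=1 -> F1&~F2 -> 0
  row 3 [0011]: F1=1 F2=0 -> F1&~F2 -> 1
  row 4 [0100]: F1=0 F2=0 -> F1&~F2 -> 0
  row 5 [0101]: F1=1 F2=0 -> F1&~F2 -> 1
  row 6 [0110]: F1=0 F2=1 -> F1&~F2 -> 0
  row 7 [0111]: F1=0 F2=1 -> F1&~F2 -> 0
  row 8 [1000]: F1=0 F2=0 -> F1&~F2 -> 0
  row 9 [1001]: F1=0 F2=0 -> F1&~F2 -> 0
  row 10 [1010]: F1=0 F2=1 -> F1&~F2 -> 0
  row 11 [1011]: F1=0 F2=1 -> F1&~F2 -> 0
  row 12 [1100]: F1=0 F2=0 -> F1&~F2 -> 0
  row 13 [1101]: F1=0 F2=0 -> F1&~F2 -> 0
  row 14 [1110]: F1=0 F2=1 -> F1&~F2 -> 0
  row 15 [1111]: F1=1 F2=1 -> F1&~F2 -> 0
Full result column, 4 rows per line (u,v fixed per line; w,z runs 00..11 left to right):
  rows 0-3 [u,v=00]: 0101  = hex 5
  rows 4-7 [u,v=01]: 0100  = hex 4
  rows 8-11 [u,v=10]: 0000  = hex 0
  rows 12-15 [u,v=11]: 0000  = hex 0
Counterexample vector (row 0 .. row 15) = 0101010000000000
Output column grouped in 4s = 0101 0100 0000 0000 = 0x5400
Convert to decimal digit by digit (value = value*16 + digit):
  5 -> 5
  5*16 + 4 = 84
  84*16 + 0 = 1344
  1344*16 + 0 = 21504
Decimal = 21504

21504


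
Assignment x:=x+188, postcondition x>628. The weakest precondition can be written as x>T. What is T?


Formula: wp(x:=E, P) = P[E/x] (substitute E for x in postcondition)
Step 1: Postcondition: x>628
Step 2: Substitute x+188 for x: x+188>628
Step 3: Solve for x: x > 628-188 = 440

440


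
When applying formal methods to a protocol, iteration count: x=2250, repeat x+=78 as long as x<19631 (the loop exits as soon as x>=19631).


Step 1: x goes from 2250 toward 19631 by 78; the body runs while x<19631, so iterations = ceil((bound-start)/step)
Step 2: Distance=17381
Step 3: ceil(17381/78)=223

223


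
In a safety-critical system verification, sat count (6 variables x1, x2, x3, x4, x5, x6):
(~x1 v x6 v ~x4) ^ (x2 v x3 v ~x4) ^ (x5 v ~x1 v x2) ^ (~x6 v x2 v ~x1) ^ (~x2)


CNF with 5 clauses over 6 vars (64 assignments).
An assignment satisfies CNF iff every clause has >=1 true literal.
Check each row (bits = x1,x2,x3,x4,x5,x6; clause T/F shown):
  row 0 [000000]: clauses=TTTTT -> 1
  row 1 [000001]: clauses=TTTTT -> 1
  row 2 [000010]: clauses=TTTTT -> 1
  row 3 [000011]: clauses=TTTTT -> 1
  row 4 [000100]: clauses=TFTTT -> 0
  (every remaining row is evaluated the same way; all 64 results are listed next)
Full result column, 8 rows per line (x1,x2,x3 fixed per line; x4,x5,x6 runs 000..111 left to right):
  rows 0-7 [x1,x2,x3=000]: 11110000  (ones: 4)
  rows 8-15 [x1,x2,x3=001]: 11111111  (ones: 8)
  rows 16-23 [x1,x2,x3=010]: 00000000  (ones: 0)
  rows 24-31 [x1,x2,x3=011]: 00000000  (ones: 0)
  rows 32-39 [x1,x2,x3=100]: 00100000  (ones: 1)
  rows 40-47 [x1,x2,x3=101]: 00100000  (ones: 1)
  rows 48-55 [x1,x2,x3=110]: 00000000  (ones: 0)
  rows 56-63 [x1,x2,x3=111]: 00000000  (ones: 0)
Satisfying assignments = 4+8+0+0+1+1+0+0 = 14

14


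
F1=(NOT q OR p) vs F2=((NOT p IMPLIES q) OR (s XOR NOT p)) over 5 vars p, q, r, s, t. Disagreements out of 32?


F1 = (NOT q OR p)
F2 = ((NOT p IMPLIES q) OR (s XOR NOT p))
Evaluate both on each of 32 rows (bits = p,q,r,s,t):
  row 0 [00000]: F1=1 F2=1 -> 0
  row 1 [00001]: F1=1 F2=1 -> 0
  row 2 [00010]: F1=1 F2=0 (differ) -> 1
  row 3 [00011]: F1=1 F2=0 (differ) -> 1
  row 4 [00100]: F1=1 F2=1 -> 0
  row 5 [00101]: F1=1 F2=1 -> 0
  row 6 [00110]: F1=1 F2=0 (differ) -> 1
  row 7 [00111]: F1=1 F2=0 (differ) -> 1
  row 8 [01000]: F1=0 F2=1 (differ) -> 1
  row 9 [01001]: F1=0 F2=1 (differ) -> 1
  row 10 [01010]: F1=0 F2=1 (differ) -> 1
  row 11 [01011]: F1=0 F2=1 (differ) -> 1
  row 12 [01100]: F1=0 F2=1 (differ) -> 1
  row 13 [01101]: F1=0 F2=1 (differ) -> 1
  row 14 [01110]: F1=0 F2=1 (differ) -> 1
  row 15 [01111]: F1=0 F2=1 (differ) -> 1
  row 16 [10000]: F1=1 F2=1 -> 0
  row 17 [10001]: F1=1 F2=1 -> 0
  row 18 [10010]: F1=1 F2=1 -> 0
  row 19 [10011]: F1=1 F2=1 -> 0
  row 20 [10100]: F1=1 F2=1 -> 0
  row 21 [10101]: F1=1 F2=1 -> 0
  row 22 [10110]: F1=1 F2=1 -> 0
  row 23 [10111]: F1=1 F2=1 -> 0
  row 24 [11000]: F1=1 F2=1 -> 0
  row 25 [11001]: F1=1 F2=1 -> 0
  row 26 [11010]: F1=1 F2=1 -> 0
  row 27 [11011]: F1=1 F2=1 -> 0
  row 28 [11100]: F1=1 F2=1 -> 0
  row 29 [11101]: F1=1 F2=1 -> 0
  row 30 [11110]: F1=1 F2=1 -> 0
  row 31 [11111]: F1=1 F2=1 -> 0
Full result column, 8 rows per line (p,q fixed per line; r,s,t runs 000..111 left to right):
  rows 0-7 [p,q=00]: 00110011  (ones: 4)
  rows 8-15 [p,q=01]: 11111111  (ones: 8)
  rows 16-23 [p,q=10]: 00000000  (ones: 0)
  rows 24-31 [p,q=11]: 00000000  (ones: 0)
Disagreements = 4+8+0+0 = 12

12


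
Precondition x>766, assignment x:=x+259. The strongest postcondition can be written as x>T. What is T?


Formula: sp(P, x:=E) = exists old_x. (x = E[old_x/x]) AND P[old_x/x] (old_x is the value of x before the assignment; eliminate old_x by solving x = E[old_x/x] for old_x)
Step 1: Precondition P: x>766, i.e. old_x > 766
Step 2: Assignment gives x = old_x + 259, so old_x = x - 259
Step 3: Substitute into P: x - 259 > 766
Step 4: Simplify: x > 766+259 = 1025

1025


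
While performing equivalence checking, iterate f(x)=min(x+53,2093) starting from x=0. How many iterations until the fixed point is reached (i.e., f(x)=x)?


Step 1: x=0, cap=2093, increment=53
Step 2: x grows by 53 each step until capped at 2093; fixed point is x=2093
Step 3: iterations = ceil(2093/53) = 40

40


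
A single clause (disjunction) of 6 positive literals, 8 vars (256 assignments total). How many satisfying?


Step 1: Total=2^8=256
Step 2: Unsat when all 6 false: 2^2=4
Step 3: Sat=256-4=252

252


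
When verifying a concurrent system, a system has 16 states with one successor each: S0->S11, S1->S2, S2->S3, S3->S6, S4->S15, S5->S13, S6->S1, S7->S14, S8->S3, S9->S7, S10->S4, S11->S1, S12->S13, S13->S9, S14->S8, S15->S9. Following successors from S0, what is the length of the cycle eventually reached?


Trace from S0 until a state repeats:
  S0 -> S11 -> S1 -> S2 -> S3 -> S6 -> S1
S1 first seen at step 2, revisited at step 6.
Cycle length = 6 - 2 = 4

4


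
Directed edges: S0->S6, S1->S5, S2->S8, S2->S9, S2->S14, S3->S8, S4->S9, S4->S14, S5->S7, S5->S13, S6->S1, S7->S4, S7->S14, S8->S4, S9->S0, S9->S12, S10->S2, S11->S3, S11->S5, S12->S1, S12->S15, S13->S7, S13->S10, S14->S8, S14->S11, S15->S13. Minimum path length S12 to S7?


BFS layer-by-layer from S12:
  dist 0: {S12}
  dist 1: {S1, S15}
  dist 2: {S5, S13}
  dist 3: {S7, S10}
  -> S7 reached at distance 3
Shortest path length = 3

3


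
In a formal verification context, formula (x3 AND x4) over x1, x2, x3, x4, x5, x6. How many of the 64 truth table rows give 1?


Formula: (x3 AND x4) over 6 vars (64 rows)
Evaluate each row (x1, x2, x3, x4, x5, x6 as bits, MSB first):
  row 0 [000000]: (0 AND 0) -> 0
  row 1 [000001]: (0 AND 0) -> 0
  row 2 [000010]: (0 AND 0) -> 0
  row 3 [000011]: (0 AND 0) -> 0
  row 4 [000100]: (0 AND 1) -> 0
  (every remaining row is evaluated the same way; all 64 results are listed next)
Full result column, 8 rows per line (x1,x2,x3 fixed per line; x4,x5,x6 runs 000..111 left to right):
  rows 0-7 [x1,x2,x3=000]: 00000000  (ones: 0)
  rows 8-15 [x1,x2,x3=001]: 00001111  (ones: 4)
  rows 16-23 [x1,x2,x3=010]: 00000000  (ones: 0)
  rows 24-31 [x1,x2,x3=011]: 00001111  (ones: 4)
  rows 32-39 [x1,x2,x3=100]: 00000000  (ones: 0)
  rows 40-47 [x1,x2,x3=101]: 00001111  (ones: 4)
  rows 48-55 [x1,x2,x3=110]: 00000000  (ones: 0)
  rows 56-63 [x1,x2,x3=111]: 00001111  (ones: 4)
Count of 1-rows = 0+4+0+4+0+4+0+4 = 16

16
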